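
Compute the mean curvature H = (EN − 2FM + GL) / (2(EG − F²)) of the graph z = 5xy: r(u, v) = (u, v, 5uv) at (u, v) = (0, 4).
H = 0

With E = 25*v^2 + 1, F = 25*u*v, G = 25*u^2 + 1, L = 0, M = 5/sqrt(25*u^2 + 25*v^2 + 1), N = 0, assemble
  H = (EN − 2FM + GL) / (2(EG − F²)) = -125*u*v/(25*u^2 + 25*v^2 + 1)^(3/2).
At (u, v) = (0, 4): H = 0.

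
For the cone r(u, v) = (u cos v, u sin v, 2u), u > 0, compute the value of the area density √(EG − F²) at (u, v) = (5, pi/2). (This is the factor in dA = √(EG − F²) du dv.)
√(EG − F²)|_{(5, pi/2)} = 5*sqrt(5)

E = 5, F = 0, G = u^2, so EG − F² = 5*u^2. Taking the positive square root: √(EG − F²) = sqrt(5)*Abs(u). At (u, v) = (5, pi/2): 5*sqrt(5).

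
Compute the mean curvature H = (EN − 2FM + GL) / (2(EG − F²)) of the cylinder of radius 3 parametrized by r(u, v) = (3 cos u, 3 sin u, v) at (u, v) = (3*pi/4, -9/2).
H = -1/6

With E = 9, F = 0, G = 1, L = -3, M = 0, N = 0, assemble
  H = (EN − 2FM + GL) / (2(EG − F²)) = -1/6.
At (u, v) = (3*pi/4, -9/2): H = -1/6.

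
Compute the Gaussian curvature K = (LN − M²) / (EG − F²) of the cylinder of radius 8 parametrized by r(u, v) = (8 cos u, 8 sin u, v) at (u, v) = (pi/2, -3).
K = 0

Coefficients of the first fundamental form: E = 64, F = 0, G = 1.
Coefficients of the second fundamental form: L = -8, M = 0, N = 0.
Assemble K = (LN − M²)/(EG − F²) = 0. At (u, v) = (pi/2, -3): K = 0.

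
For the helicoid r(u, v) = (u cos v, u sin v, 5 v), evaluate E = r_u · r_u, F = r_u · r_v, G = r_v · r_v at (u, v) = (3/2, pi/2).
E = 1;  F = 0;  G = 109/4

Partials: r_u = (cos(v), sin(v), 0), r_v = (-u*sin(v), u*cos(v), 5). As functions of (u, v):
  E = r_u · r_u = 1,
  F = r_u · r_v = 0,
  G = r_v · r_v = u^2 + 25.
Evaluating at (u, v) = (3/2, pi/2): E = 1, F = 0, G = 109/4.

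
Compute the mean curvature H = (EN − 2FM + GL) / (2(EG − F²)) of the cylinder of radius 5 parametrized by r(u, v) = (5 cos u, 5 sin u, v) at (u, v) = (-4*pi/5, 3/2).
H = -1/10

With E = 25, F = 0, G = 1, L = -5, M = 0, N = 0, assemble
  H = (EN − 2FM + GL) / (2(EG − F²)) = -1/10.
At (u, v) = (-4*pi/5, 3/2): H = -1/10.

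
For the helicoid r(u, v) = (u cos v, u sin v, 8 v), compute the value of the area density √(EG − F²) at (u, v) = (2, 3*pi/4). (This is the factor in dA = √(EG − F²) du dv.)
√(EG − F²)|_{(2, 3*pi/4)} = 2*sqrt(17)

E = 1, F = 0, G = u^2 + 64, so EG − F² = u^2 + 64. Taking the positive square root: √(EG − F²) = sqrt(u^2 + 64). At (u, v) = (2, 3*pi/4): 2*sqrt(17).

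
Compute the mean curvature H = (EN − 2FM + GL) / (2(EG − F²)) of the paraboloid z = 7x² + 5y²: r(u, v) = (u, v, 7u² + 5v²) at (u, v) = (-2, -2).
H = 748*sqrt(1185)/156025

With E = 196*u^2 + 1, F = 140*u*v, G = 100*v^2 + 1, L = 14/sqrt(196*u^2 + 100*v^2 + 1), M = 0, N = 10/sqrt(196*u^2 + 100*v^2 + 1), assemble
  H = (EN − 2FM + GL) / (2(EG − F²)) = 4*(245*u^2 + 175*v^2 + 3)/(196*u^2 + 100*v^2 + 1)^(3/2).
At (u, v) = (-2, -2): H = 748*sqrt(1185)/156025.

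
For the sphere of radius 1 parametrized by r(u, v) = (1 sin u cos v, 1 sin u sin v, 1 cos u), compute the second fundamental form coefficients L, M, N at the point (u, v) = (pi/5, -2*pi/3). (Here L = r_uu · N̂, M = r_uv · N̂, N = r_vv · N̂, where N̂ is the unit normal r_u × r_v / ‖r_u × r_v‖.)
L = -1;  M = 0;  N = -5/8 + sqrt(5)/8

Compute the unit normal N̂(u, v) = (sin(u)^2*cos(v)/Abs(sin(u)), sin(u)^2*sin(v)/Abs(sin(u)), sin(2*u)/(2*Abs(sin(u)))), and the second partials r_uu, r_uv, r_vv. Take dot products:
  L(u, v) = r_uu · N̂ = -sin(u)/Abs(sin(u)),
  M(u, v) = r_uv · N̂ = 0,
  N(u, v) = r_vv · N̂ = -sin(u)^3/Abs(sin(u)).
Evaluating at (u, v) = (pi/5, -2*pi/3):
  L = -1, M = 0, N = -5/8 + sqrt(5)/8.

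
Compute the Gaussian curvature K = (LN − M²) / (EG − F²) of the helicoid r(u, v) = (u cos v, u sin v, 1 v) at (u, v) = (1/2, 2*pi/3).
K = -16/25

Coefficients of the first fundamental form: E = 1, F = 0, G = u^2 + 1.
Coefficients of the second fundamental form: L = 0, M = -1/sqrt(u^2 + 1), N = 0.
Assemble K = (LN − M²)/(EG − F²) = -1/(u^2 + 1)^2. At (u, v) = (1/2, 2*pi/3): K = -16/25.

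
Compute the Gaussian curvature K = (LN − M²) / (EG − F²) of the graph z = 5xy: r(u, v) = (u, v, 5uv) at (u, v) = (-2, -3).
K = -25/106276

Coefficients of the first fundamental form: E = 25*v^2 + 1, F = 25*u*v, G = 25*u^2 + 1.
Coefficients of the second fundamental form: L = 0, M = 5/sqrt(25*u^2 + 25*v^2 + 1), N = 0.
Assemble K = (LN − M²)/(EG − F²) = -25/(625*u^4 + 1250*u^2*v^2 + 50*u^2 + 625*v^4 + 50*v^2 + 1). At (u, v) = (-2, -3): K = -25/106276.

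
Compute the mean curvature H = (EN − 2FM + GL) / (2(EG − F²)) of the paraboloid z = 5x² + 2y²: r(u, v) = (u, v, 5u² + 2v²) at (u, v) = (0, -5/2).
H = 507*sqrt(101)/10201

With E = 100*u^2 + 1, F = 40*u*v, G = 16*v^2 + 1, L = 10/sqrt(100*u^2 + 16*v^2 + 1), M = 0, N = 4/sqrt(100*u^2 + 16*v^2 + 1), assemble
  H = (EN − 2FM + GL) / (2(EG − F²)) = (200*u^2 + 80*v^2 + 7)/(100*u^2 + 16*v^2 + 1)^(3/2).
At (u, v) = (0, -5/2): H = 507*sqrt(101)/10201.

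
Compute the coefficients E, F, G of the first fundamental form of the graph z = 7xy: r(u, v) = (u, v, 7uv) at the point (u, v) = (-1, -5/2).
E = 1229/4;  F = 245/2;  G = 50

Partials: r_u = (1, 0, 7*v), r_v = (0, 1, 7*u). As functions of (u, v):
  E = r_u · r_u = 49*v^2 + 1,
  F = r_u · r_v = 49*u*v,
  G = r_v · r_v = 49*u^2 + 1.
Evaluating at (u, v) = (-1, -5/2): E = 1229/4, F = 245/2, G = 50.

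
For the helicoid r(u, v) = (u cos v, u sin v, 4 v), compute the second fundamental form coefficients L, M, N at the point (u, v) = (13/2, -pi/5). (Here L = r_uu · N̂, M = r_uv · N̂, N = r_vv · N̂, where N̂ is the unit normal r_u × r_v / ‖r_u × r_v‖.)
L = 0;  M = -8*sqrt(233)/233;  N = 0

Compute the unit normal N̂(u, v) = (4*sin(v)/sqrt(u^2 + 16), -4*cos(v)/sqrt(u^2 + 16), u/sqrt(u^2 + 16)), and the second partials r_uu, r_uv, r_vv. Take dot products:
  L(u, v) = r_uu · N̂ = 0,
  M(u, v) = r_uv · N̂ = -4/sqrt(u^2 + 16),
  N(u, v) = r_vv · N̂ = 0.
Evaluating at (u, v) = (13/2, -pi/5):
  L = 0, M = -8*sqrt(233)/233, N = 0.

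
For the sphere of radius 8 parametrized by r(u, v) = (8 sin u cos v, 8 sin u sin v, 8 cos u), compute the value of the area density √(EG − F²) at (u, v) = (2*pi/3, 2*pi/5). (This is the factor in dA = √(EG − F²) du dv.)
√(EG − F²)|_{(2*pi/3, 2*pi/5)} = 32*sqrt(3)

E = 64, F = 0, G = 64*sin(u)^2, so EG − F² = 4096*sin(u)^2. Taking the positive square root: √(EG − F²) = 64*Abs(sin(u)). At (u, v) = (2*pi/3, 2*pi/5): 32*sqrt(3).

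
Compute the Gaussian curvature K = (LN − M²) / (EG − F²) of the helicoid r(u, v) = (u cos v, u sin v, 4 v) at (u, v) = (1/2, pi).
K = -256/4225

Coefficients of the first fundamental form: E = 1, F = 0, G = u^2 + 16.
Coefficients of the second fundamental form: L = 0, M = -4/sqrt(u^2 + 16), N = 0.
Assemble K = (LN − M²)/(EG − F²) = -16/(u^2 + 16)^2. At (u, v) = (1/2, pi): K = -256/4225.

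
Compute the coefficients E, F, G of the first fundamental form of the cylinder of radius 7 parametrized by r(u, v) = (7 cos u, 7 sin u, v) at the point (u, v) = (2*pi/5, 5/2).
E = 49;  F = 0;  G = 1

Partials: r_u = (-7*sin(u), 7*cos(u), 0), r_v = (0, 0, 1). As functions of (u, v):
  E = r_u · r_u = 49,
  F = r_u · r_v = 0,
  G = r_v · r_v = 1.
Evaluating at (u, v) = (2*pi/5, 5/2): E = 49, F = 0, G = 1.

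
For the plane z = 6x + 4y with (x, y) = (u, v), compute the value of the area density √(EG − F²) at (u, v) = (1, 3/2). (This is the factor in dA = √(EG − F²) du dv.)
√(EG − F²)|_{(1, 3/2)} = sqrt(53)

E = 37, F = 24, G = 17, so EG − F² = 53. Taking the positive square root: √(EG − F²) = sqrt(53). At (u, v) = (1, 3/2): sqrt(53).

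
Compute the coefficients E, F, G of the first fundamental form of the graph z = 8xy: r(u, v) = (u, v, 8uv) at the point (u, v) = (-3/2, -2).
E = 257;  F = 192;  G = 145

Partials: r_u = (1, 0, 8*v), r_v = (0, 1, 8*u). As functions of (u, v):
  E = r_u · r_u = 64*v^2 + 1,
  F = r_u · r_v = 64*u*v,
  G = r_v · r_v = 64*u^2 + 1.
Evaluating at (u, v) = (-3/2, -2): E = 257, F = 192, G = 145.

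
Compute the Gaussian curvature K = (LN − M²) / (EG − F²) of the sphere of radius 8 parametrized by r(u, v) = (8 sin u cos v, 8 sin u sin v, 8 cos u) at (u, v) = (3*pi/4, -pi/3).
K = 1/64

Coefficients of the first fundamental form: E = 64, F = 0, G = 64*sin(u)^2.
Coefficients of the second fundamental form: L = -8*sin(u)/Abs(sin(u)), M = 0, N = -8*sin(u)^3/Abs(sin(u)).
Assemble K = (LN − M²)/(EG − F²) = 1/64. At (u, v) = (3*pi/4, -pi/3): K = 1/64.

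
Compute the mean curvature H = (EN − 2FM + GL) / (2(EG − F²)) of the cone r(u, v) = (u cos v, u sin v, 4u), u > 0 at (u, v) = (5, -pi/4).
H = 2*sqrt(17)/85

With E = 17, F = 0, G = u^2, L = 0, M = 0, N = 4*sqrt(17)*u^2/(17*Abs(u)), assemble
  H = (EN − 2FM + GL) / (2(EG − F²)) = 2*sqrt(17)/(17*Abs(u)).
At (u, v) = (5, -pi/4): H = 2*sqrt(17)/85.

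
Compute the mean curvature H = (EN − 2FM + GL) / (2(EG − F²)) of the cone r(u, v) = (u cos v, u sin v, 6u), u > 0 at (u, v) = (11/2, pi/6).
H = 6*sqrt(37)/407

With E = 37, F = 0, G = u^2, L = 0, M = 0, N = 6*sqrt(37)*u^2/(37*Abs(u)), assemble
  H = (EN − 2FM + GL) / (2(EG − F²)) = 3*sqrt(37)/(37*Abs(u)).
At (u, v) = (11/2, pi/6): H = 6*sqrt(37)/407.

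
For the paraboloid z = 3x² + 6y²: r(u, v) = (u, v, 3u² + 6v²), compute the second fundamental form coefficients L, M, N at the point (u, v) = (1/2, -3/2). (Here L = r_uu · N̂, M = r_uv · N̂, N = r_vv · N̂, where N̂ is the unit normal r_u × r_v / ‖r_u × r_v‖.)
L = 3*sqrt(334)/167;  M = 0;  N = 6*sqrt(334)/167

Compute the unit normal N̂(u, v) = (-6*u/sqrt(36*u^2 + 144*v^2 + 1), -12*v/sqrt(36*u^2 + 144*v^2 + 1), 1/sqrt(36*u^2 + 144*v^2 + 1)), and the second partials r_uu, r_uv, r_vv. Take dot products:
  L(u, v) = r_uu · N̂ = 6/sqrt(36*u^2 + 144*v^2 + 1),
  M(u, v) = r_uv · N̂ = 0,
  N(u, v) = r_vv · N̂ = 12/sqrt(36*u^2 + 144*v^2 + 1).
Evaluating at (u, v) = (1/2, -3/2):
  L = 3*sqrt(334)/167, M = 0, N = 6*sqrt(334)/167.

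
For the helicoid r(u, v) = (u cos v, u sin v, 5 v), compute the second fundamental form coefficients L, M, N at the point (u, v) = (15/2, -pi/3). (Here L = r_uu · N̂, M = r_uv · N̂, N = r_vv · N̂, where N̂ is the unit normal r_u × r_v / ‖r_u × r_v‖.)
L = 0;  M = -2*sqrt(13)/13;  N = 0

Compute the unit normal N̂(u, v) = (5*sin(v)/sqrt(u^2 + 25), -5*cos(v)/sqrt(u^2 + 25), u/sqrt(u^2 + 25)), and the second partials r_uu, r_uv, r_vv. Take dot products:
  L(u, v) = r_uu · N̂ = 0,
  M(u, v) = r_uv · N̂ = -5/sqrt(u^2 + 25),
  N(u, v) = r_vv · N̂ = 0.
Evaluating at (u, v) = (15/2, -pi/3):
  L = 0, M = -2*sqrt(13)/13, N = 0.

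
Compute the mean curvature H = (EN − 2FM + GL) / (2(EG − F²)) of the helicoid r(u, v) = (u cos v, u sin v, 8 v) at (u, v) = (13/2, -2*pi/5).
H = 0

With E = 1, F = 0, G = u^2 + 64, L = 0, M = -8/sqrt(u^2 + 64), N = 0, assemble
  H = (EN − 2FM + GL) / (2(EG − F²)) = 0.
At (u, v) = (13/2, -2*pi/5): H = 0.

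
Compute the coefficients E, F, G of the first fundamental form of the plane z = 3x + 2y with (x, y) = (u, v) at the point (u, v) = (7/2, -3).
E = 10;  F = 6;  G = 5

Partials: r_u = (1, 0, 3), r_v = (0, 1, 2). As functions of (u, v):
  E = r_u · r_u = 10,
  F = r_u · r_v = 6,
  G = r_v · r_v = 5.
Evaluating at (u, v) = (7/2, -3): E = 10, F = 6, G = 5.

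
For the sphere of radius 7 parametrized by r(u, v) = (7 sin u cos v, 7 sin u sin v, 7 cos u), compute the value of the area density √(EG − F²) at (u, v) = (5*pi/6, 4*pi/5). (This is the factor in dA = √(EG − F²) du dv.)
√(EG − F²)|_{(5*pi/6, 4*pi/5)} = 49/2

E = 49, F = 0, G = 49*sin(u)^2, so EG − F² = 2401*sin(u)^2. Taking the positive square root: √(EG − F²) = 49*Abs(sin(u)). At (u, v) = (5*pi/6, 4*pi/5): 49/2.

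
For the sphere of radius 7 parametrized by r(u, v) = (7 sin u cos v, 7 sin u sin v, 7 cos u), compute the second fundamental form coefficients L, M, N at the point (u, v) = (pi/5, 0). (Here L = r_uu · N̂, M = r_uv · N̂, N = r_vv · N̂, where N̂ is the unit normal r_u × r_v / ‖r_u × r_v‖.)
L = -7;  M = 0;  N = -35/8 + 7*sqrt(5)/8

Compute the unit normal N̂(u, v) = (sin(u)^2*cos(v)/Abs(sin(u)), sin(u)^2*sin(v)/Abs(sin(u)), sin(2*u)/(2*Abs(sin(u)))), and the second partials r_uu, r_uv, r_vv. Take dot products:
  L(u, v) = r_uu · N̂ = -7*sin(u)/Abs(sin(u)),
  M(u, v) = r_uv · N̂ = 0,
  N(u, v) = r_vv · N̂ = -7*sin(u)^3/Abs(sin(u)).
Evaluating at (u, v) = (pi/5, 0):
  L = -7, M = 0, N = -35/8 + 7*sqrt(5)/8.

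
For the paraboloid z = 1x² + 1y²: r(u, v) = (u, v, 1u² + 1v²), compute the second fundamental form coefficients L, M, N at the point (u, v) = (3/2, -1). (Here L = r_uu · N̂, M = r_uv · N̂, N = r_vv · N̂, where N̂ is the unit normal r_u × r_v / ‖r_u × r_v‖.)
L = sqrt(14)/7;  M = 0;  N = sqrt(14)/7

Compute the unit normal N̂(u, v) = (-2*u/sqrt(4*u^2 + 4*v^2 + 1), -2*v/sqrt(4*u^2 + 4*v^2 + 1), 1/sqrt(4*u^2 + 4*v^2 + 1)), and the second partials r_uu, r_uv, r_vv. Take dot products:
  L(u, v) = r_uu · N̂ = 2/sqrt(4*u^2 + 4*v^2 + 1),
  M(u, v) = r_uv · N̂ = 0,
  N(u, v) = r_vv · N̂ = 2/sqrt(4*u^2 + 4*v^2 + 1).
Evaluating at (u, v) = (3/2, -1):
  L = sqrt(14)/7, M = 0, N = sqrt(14)/7.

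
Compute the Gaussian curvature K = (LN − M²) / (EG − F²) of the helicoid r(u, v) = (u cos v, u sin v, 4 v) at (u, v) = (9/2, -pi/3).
K = -256/21025

Coefficients of the first fundamental form: E = 1, F = 0, G = u^2 + 16.
Coefficients of the second fundamental form: L = 0, M = -4/sqrt(u^2 + 16), N = 0.
Assemble K = (LN − M²)/(EG − F²) = -16/(u^2 + 16)^2. At (u, v) = (9/2, -pi/3): K = -256/21025.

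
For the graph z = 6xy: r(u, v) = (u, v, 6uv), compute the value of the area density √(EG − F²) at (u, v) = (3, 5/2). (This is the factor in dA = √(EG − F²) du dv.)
√(EG − F²)|_{(3, 5/2)} = 5*sqrt(22)

E = 36*v^2 + 1, F = 36*u*v, G = 36*u^2 + 1, so EG − F² = 36*u^2 + 36*v^2 + 1. Taking the positive square root: √(EG − F²) = sqrt(36*u^2 + 36*v^2 + 1). At (u, v) = (3, 5/2): 5*sqrt(22).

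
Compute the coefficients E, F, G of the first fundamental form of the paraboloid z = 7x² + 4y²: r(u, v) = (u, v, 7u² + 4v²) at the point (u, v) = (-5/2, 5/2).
E = 1226;  F = -700;  G = 401

Partials: r_u = (1, 0, 14*u), r_v = (0, 1, 8*v). As functions of (u, v):
  E = r_u · r_u = 196*u^2 + 1,
  F = r_u · r_v = 112*u*v,
  G = r_v · r_v = 64*v^2 + 1.
Evaluating at (u, v) = (-5/2, 5/2): E = 1226, F = -700, G = 401.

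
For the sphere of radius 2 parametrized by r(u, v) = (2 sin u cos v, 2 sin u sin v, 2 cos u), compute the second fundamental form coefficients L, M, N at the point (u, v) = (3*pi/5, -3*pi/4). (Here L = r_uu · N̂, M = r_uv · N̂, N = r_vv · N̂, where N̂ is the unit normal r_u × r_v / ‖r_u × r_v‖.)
L = -2;  M = 0;  N = -5/4 - sqrt(5)/4

Compute the unit normal N̂(u, v) = (sin(u)^2*cos(v)/Abs(sin(u)), sin(u)^2*sin(v)/Abs(sin(u)), sin(2*u)/(2*Abs(sin(u)))), and the second partials r_uu, r_uv, r_vv. Take dot products:
  L(u, v) = r_uu · N̂ = -2*sin(u)/Abs(sin(u)),
  M(u, v) = r_uv · N̂ = 0,
  N(u, v) = r_vv · N̂ = -2*sin(u)^3/Abs(sin(u)).
Evaluating at (u, v) = (3*pi/5, -3*pi/4):
  L = -2, M = 0, N = -5/4 - sqrt(5)/4.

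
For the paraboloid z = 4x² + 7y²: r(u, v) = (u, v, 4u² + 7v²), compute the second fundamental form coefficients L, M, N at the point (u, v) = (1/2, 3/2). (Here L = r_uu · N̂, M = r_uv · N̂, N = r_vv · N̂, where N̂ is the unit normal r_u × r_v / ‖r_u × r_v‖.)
L = 4*sqrt(458)/229;  M = 0;  N = 7*sqrt(458)/229

Compute the unit normal N̂(u, v) = (-8*u/sqrt(64*u^2 + 196*v^2 + 1), -14*v/sqrt(64*u^2 + 196*v^2 + 1), 1/sqrt(64*u^2 + 196*v^2 + 1)), and the second partials r_uu, r_uv, r_vv. Take dot products:
  L(u, v) = r_uu · N̂ = 8/sqrt(64*u^2 + 196*v^2 + 1),
  M(u, v) = r_uv · N̂ = 0,
  N(u, v) = r_vv · N̂ = 14/sqrt(64*u^2 + 196*v^2 + 1).
Evaluating at (u, v) = (1/2, 3/2):
  L = 4*sqrt(458)/229, M = 0, N = 7*sqrt(458)/229.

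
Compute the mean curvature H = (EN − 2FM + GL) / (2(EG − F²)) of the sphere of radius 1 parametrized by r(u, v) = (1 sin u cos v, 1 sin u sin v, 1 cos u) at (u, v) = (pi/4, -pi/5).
H = -1

With E = 1, F = 0, G = sin(u)^2, L = -sin(u)/Abs(sin(u)), M = 0, N = -sin(u)^3/Abs(sin(u)), assemble
  H = (EN − 2FM + GL) / (2(EG − F²)) = -sin(u)/Abs(sin(u)).
At (u, v) = (pi/4, -pi/5): H = -1.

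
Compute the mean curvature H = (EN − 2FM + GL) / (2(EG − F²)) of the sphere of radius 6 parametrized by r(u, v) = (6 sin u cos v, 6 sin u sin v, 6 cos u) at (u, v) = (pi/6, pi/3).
H = -1/6

With E = 36, F = 0, G = 36*sin(u)^2, L = -6*sin(u)/Abs(sin(u)), M = 0, N = -6*sin(u)^3/Abs(sin(u)), assemble
  H = (EN − 2FM + GL) / (2(EG − F²)) = -sin(u)/(6*Abs(sin(u))).
At (u, v) = (pi/6, pi/3): H = -1/6.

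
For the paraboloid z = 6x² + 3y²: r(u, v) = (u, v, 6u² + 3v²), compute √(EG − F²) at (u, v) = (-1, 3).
√(EG − F²)|_{(-1, 3)} = sqrt(469)

E = 144*u^2 + 1, F = 72*u*v, G = 36*v^2 + 1; EG − F² = 144*u^2 + 36*v^2 + 1; √(EG − F²) = sqrt(144*u^2 + 36*v^2 + 1). At the given point: sqrt(469).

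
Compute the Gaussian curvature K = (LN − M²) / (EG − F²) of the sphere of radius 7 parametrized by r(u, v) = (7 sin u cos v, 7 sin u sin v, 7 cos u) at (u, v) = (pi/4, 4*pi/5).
K = 1/49

Coefficients of the first fundamental form: E = 49, F = 0, G = 49*sin(u)^2.
Coefficients of the second fundamental form: L = -7*sin(u)/Abs(sin(u)), M = 0, N = -7*sin(u)^3/Abs(sin(u)).
Assemble K = (LN − M²)/(EG − F²) = 1/49. At (u, v) = (pi/4, 4*pi/5): K = 1/49.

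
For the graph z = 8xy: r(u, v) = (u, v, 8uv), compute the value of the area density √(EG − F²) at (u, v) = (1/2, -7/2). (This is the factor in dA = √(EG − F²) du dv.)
√(EG − F²)|_{(1/2, -7/2)} = 3*sqrt(89)

E = 64*v^2 + 1, F = 64*u*v, G = 64*u^2 + 1, so EG − F² = 64*u^2 + 64*v^2 + 1. Taking the positive square root: √(EG − F²) = sqrt(64*u^2 + 64*v^2 + 1). At (u, v) = (1/2, -7/2): 3*sqrt(89).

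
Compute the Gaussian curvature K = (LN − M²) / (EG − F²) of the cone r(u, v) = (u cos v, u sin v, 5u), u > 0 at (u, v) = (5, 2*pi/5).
K = 0

Coefficients of the first fundamental form: E = 26, F = 0, G = u^2.
Coefficients of the second fundamental form: L = 0, M = 0, N = 5*sqrt(26)*u^2/(26*Abs(u)).
Assemble K = (LN − M²)/(EG − F²) = 0. At (u, v) = (5, 2*pi/5): K = 0.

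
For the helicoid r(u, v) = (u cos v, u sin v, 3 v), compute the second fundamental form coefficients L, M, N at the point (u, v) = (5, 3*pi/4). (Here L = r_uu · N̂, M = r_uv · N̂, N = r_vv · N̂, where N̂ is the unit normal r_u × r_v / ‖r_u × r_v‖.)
L = 0;  M = -3*sqrt(34)/34;  N = 0

Compute the unit normal N̂(u, v) = (3*sin(v)/sqrt(u^2 + 9), -3*cos(v)/sqrt(u^2 + 9), u/sqrt(u^2 + 9)), and the second partials r_uu, r_uv, r_vv. Take dot products:
  L(u, v) = r_uu · N̂ = 0,
  M(u, v) = r_uv · N̂ = -3/sqrt(u^2 + 9),
  N(u, v) = r_vv · N̂ = 0.
Evaluating at (u, v) = (5, 3*pi/4):
  L = 0, M = -3*sqrt(34)/34, N = 0.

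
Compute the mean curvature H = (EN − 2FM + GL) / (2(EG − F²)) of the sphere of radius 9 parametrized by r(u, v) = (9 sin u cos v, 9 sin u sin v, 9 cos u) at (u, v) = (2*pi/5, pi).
H = -1/9

With E = 81, F = 0, G = 81*sin(u)^2, L = -9*sin(u)/Abs(sin(u)), M = 0, N = -9*sin(u)^3/Abs(sin(u)), assemble
  H = (EN − 2FM + GL) / (2(EG − F²)) = -sin(u)/(9*Abs(sin(u))).
At (u, v) = (2*pi/5, pi): H = -1/9.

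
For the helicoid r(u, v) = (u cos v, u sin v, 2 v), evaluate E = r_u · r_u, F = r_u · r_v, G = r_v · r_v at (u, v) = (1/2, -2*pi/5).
E = 1;  F = 0;  G = 17/4

Partials: r_u = (cos(v), sin(v), 0), r_v = (-u*sin(v), u*cos(v), 2). As functions of (u, v):
  E = r_u · r_u = 1,
  F = r_u · r_v = 0,
  G = r_v · r_v = u^2 + 4.
Evaluating at (u, v) = (1/2, -2*pi/5): E = 1, F = 0, G = 17/4.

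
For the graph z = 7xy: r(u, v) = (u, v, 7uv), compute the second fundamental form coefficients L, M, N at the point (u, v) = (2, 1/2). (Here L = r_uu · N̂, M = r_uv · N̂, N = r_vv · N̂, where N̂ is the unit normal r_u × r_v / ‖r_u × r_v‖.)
L = 0;  M = 14*sqrt(93)/279;  N = 0

Compute the unit normal N̂(u, v) = (-7*v/sqrt(49*u^2 + 49*v^2 + 1), -7*u/sqrt(49*u^2 + 49*v^2 + 1), 1/sqrt(49*u^2 + 49*v^2 + 1)), and the second partials r_uu, r_uv, r_vv. Take dot products:
  L(u, v) = r_uu · N̂ = 0,
  M(u, v) = r_uv · N̂ = 7/sqrt(49*u^2 + 49*v^2 + 1),
  N(u, v) = r_vv · N̂ = 0.
Evaluating at (u, v) = (2, 1/2):
  L = 0, M = 14*sqrt(93)/279, N = 0.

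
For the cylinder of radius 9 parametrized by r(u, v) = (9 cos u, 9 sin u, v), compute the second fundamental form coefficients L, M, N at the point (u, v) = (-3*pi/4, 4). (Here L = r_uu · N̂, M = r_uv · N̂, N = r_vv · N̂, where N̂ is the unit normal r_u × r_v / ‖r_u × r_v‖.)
L = -9;  M = 0;  N = 0

Compute the unit normal N̂(u, v) = (cos(u), sin(u), 0), and the second partials r_uu, r_uv, r_vv. Take dot products:
  L(u, v) = r_uu · N̂ = -9,
  M(u, v) = r_uv · N̂ = 0,
  N(u, v) = r_vv · N̂ = 0.
Evaluating at (u, v) = (-3*pi/4, 4):
  L = -9, M = 0, N = 0.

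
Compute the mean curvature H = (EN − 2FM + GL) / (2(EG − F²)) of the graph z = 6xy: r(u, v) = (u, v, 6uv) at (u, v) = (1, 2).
H = -432*sqrt(181)/32761

With E = 36*v^2 + 1, F = 36*u*v, G = 36*u^2 + 1, L = 0, M = 6/sqrt(36*u^2 + 36*v^2 + 1), N = 0, assemble
  H = (EN − 2FM + GL) / (2(EG − F²)) = -216*u*v/(36*u^2 + 36*v^2 + 1)^(3/2).
At (u, v) = (1, 2): H = -432*sqrt(181)/32761.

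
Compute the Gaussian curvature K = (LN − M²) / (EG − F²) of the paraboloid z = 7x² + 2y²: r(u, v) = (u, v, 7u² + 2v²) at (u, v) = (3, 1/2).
K = 56/3129361

Coefficients of the first fundamental form: E = 196*u^2 + 1, F = 56*u*v, G = 16*v^2 + 1.
Coefficients of the second fundamental form: L = 14/sqrt(196*u^2 + 16*v^2 + 1), M = 0, N = 4/sqrt(196*u^2 + 16*v^2 + 1).
Assemble K = (LN − M²)/(EG − F²) = 56/(38416*u^4 + 6272*u^2*v^2 + 392*u^2 + 256*v^4 + 32*v^2 + 1). At (u, v) = (3, 1/2): K = 56/3129361.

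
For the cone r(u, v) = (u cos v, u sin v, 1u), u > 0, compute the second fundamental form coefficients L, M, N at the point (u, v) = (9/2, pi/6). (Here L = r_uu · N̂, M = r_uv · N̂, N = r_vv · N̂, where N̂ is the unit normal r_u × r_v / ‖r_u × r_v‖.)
L = 0;  M = 0;  N = 9*sqrt(2)/4

Compute the unit normal N̂(u, v) = (-sqrt(2)*u*cos(v)/(2*Abs(u)), -sqrt(2)*u*sin(v)/(2*Abs(u)), sqrt(2)*u/(2*Abs(u))), and the second partials r_uu, r_uv, r_vv. Take dot products:
  L(u, v) = r_uu · N̂ = 0,
  M(u, v) = r_uv · N̂ = 0,
  N(u, v) = r_vv · N̂ = sqrt(2)*u^2/(2*Abs(u)).
Evaluating at (u, v) = (9/2, pi/6):
  L = 0, M = 0, N = 9*sqrt(2)/4.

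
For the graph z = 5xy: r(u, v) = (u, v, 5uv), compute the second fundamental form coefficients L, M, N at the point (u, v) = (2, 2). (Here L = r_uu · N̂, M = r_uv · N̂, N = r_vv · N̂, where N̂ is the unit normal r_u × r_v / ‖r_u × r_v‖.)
L = 0;  M = 5*sqrt(201)/201;  N = 0

Compute the unit normal N̂(u, v) = (-5*v/sqrt(25*u^2 + 25*v^2 + 1), -5*u/sqrt(25*u^2 + 25*v^2 + 1), 1/sqrt(25*u^2 + 25*v^2 + 1)), and the second partials r_uu, r_uv, r_vv. Take dot products:
  L(u, v) = r_uu · N̂ = 0,
  M(u, v) = r_uv · N̂ = 5/sqrt(25*u^2 + 25*v^2 + 1),
  N(u, v) = r_vv · N̂ = 0.
Evaluating at (u, v) = (2, 2):
  L = 0, M = 5*sqrt(201)/201, N = 0.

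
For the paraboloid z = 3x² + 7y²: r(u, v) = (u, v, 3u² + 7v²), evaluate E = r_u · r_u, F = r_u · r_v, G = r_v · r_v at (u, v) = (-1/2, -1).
E = 10;  F = 42;  G = 197

Partials: r_u = (1, 0, 6*u), r_v = (0, 1, 14*v). As functions of (u, v):
  E = r_u · r_u = 36*u^2 + 1,
  F = r_u · r_v = 84*u*v,
  G = r_v · r_v = 196*v^2 + 1.
Evaluating at (u, v) = (-1/2, -1): E = 10, F = 42, G = 197.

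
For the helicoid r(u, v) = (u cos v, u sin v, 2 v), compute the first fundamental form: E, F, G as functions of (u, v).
E = 1;  F = 0;  G = u^2 + 4

Compute partials: r_u = (cos(v), sin(v), 0), r_v = (-u*sin(v), u*cos(v), 2). Then
  E = r_u · r_u = 1,
  F = r_u · r_v = 0,
  G = r_v · r_v = u^2 + 4.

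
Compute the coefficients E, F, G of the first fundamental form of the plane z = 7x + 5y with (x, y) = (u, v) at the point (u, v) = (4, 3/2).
E = 50;  F = 35;  G = 26

Partials: r_u = (1, 0, 7), r_v = (0, 1, 5). As functions of (u, v):
  E = r_u · r_u = 50,
  F = r_u · r_v = 35,
  G = r_v · r_v = 26.
Evaluating at (u, v) = (4, 3/2): E = 50, F = 35, G = 26.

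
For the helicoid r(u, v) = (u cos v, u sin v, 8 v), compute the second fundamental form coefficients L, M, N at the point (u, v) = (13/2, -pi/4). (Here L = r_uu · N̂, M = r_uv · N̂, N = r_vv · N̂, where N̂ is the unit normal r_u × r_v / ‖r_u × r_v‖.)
L = 0;  M = -16*sqrt(17)/85;  N = 0

Compute the unit normal N̂(u, v) = (8*sin(v)/sqrt(u^2 + 64), -8*cos(v)/sqrt(u^2 + 64), u/sqrt(u^2 + 64)), and the second partials r_uu, r_uv, r_vv. Take dot products:
  L(u, v) = r_uu · N̂ = 0,
  M(u, v) = r_uv · N̂ = -8/sqrt(u^2 + 64),
  N(u, v) = r_vv · N̂ = 0.
Evaluating at (u, v) = (13/2, -pi/4):
  L = 0, M = -16*sqrt(17)/85, N = 0.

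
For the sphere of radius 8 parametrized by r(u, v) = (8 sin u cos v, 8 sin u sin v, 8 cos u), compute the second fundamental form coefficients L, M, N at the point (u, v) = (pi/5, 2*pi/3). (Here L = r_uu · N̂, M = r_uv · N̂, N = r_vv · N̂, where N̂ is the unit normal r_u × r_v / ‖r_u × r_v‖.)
L = -8;  M = 0;  N = -5 + sqrt(5)

Compute the unit normal N̂(u, v) = (sin(u)^2*cos(v)/Abs(sin(u)), sin(u)^2*sin(v)/Abs(sin(u)), sin(2*u)/(2*Abs(sin(u)))), and the second partials r_uu, r_uv, r_vv. Take dot products:
  L(u, v) = r_uu · N̂ = -8*sin(u)/Abs(sin(u)),
  M(u, v) = r_uv · N̂ = 0,
  N(u, v) = r_vv · N̂ = -8*sin(u)^3/Abs(sin(u)).
Evaluating at (u, v) = (pi/5, 2*pi/3):
  L = -8, M = 0, N = -5 + sqrt(5).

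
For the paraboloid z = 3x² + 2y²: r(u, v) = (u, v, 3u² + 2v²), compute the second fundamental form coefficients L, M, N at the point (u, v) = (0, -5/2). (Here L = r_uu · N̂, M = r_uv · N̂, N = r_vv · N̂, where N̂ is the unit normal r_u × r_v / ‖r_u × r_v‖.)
L = 6*sqrt(101)/101;  M = 0;  N = 4*sqrt(101)/101

Compute the unit normal N̂(u, v) = (-6*u/sqrt(36*u^2 + 16*v^2 + 1), -4*v/sqrt(36*u^2 + 16*v^2 + 1), 1/sqrt(36*u^2 + 16*v^2 + 1)), and the second partials r_uu, r_uv, r_vv. Take dot products:
  L(u, v) = r_uu · N̂ = 6/sqrt(36*u^2 + 16*v^2 + 1),
  M(u, v) = r_uv · N̂ = 0,
  N(u, v) = r_vv · N̂ = 4/sqrt(36*u^2 + 16*v^2 + 1).
Evaluating at (u, v) = (0, -5/2):
  L = 6*sqrt(101)/101, M = 0, N = 4*sqrt(101)/101.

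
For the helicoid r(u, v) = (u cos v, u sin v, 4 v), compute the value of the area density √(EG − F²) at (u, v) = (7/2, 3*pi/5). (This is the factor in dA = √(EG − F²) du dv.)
√(EG − F²)|_{(7/2, 3*pi/5)} = sqrt(113)/2

E = 1, F = 0, G = u^2 + 16, so EG − F² = u^2 + 16. Taking the positive square root: √(EG − F²) = sqrt(u^2 + 16). At (u, v) = (7/2, 3*pi/5): sqrt(113)/2.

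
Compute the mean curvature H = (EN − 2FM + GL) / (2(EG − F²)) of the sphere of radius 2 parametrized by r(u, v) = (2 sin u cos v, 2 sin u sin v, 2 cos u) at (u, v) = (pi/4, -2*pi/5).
H = -1/2

With E = 4, F = 0, G = 4*sin(u)^2, L = -2*sin(u)/Abs(sin(u)), M = 0, N = -2*sin(u)^3/Abs(sin(u)), assemble
  H = (EN − 2FM + GL) / (2(EG − F²)) = -sin(u)/(2*Abs(sin(u))).
At (u, v) = (pi/4, -2*pi/5): H = -1/2.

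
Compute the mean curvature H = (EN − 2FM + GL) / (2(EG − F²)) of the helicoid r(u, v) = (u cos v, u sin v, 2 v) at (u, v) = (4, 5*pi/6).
H = 0

With E = 1, F = 0, G = u^2 + 4, L = 0, M = -2/sqrt(u^2 + 4), N = 0, assemble
  H = (EN − 2FM + GL) / (2(EG − F²)) = 0.
At (u, v) = (4, 5*pi/6): H = 0.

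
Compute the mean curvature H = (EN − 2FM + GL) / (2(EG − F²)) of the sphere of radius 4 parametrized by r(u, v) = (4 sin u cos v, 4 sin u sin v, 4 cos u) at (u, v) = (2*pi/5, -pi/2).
H = -1/4

With E = 16, F = 0, G = 16*sin(u)^2, L = -4*sin(u)/Abs(sin(u)), M = 0, N = -4*sin(u)^3/Abs(sin(u)), assemble
  H = (EN − 2FM + GL) / (2(EG − F²)) = -sin(u)/(4*Abs(sin(u))).
At (u, v) = (2*pi/5, -pi/2): H = -1/4.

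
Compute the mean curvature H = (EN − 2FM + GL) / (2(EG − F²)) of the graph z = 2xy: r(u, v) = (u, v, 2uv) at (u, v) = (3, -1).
H = 24*sqrt(41)/1681

With E = 4*v^2 + 1, F = 4*u*v, G = 4*u^2 + 1, L = 0, M = 2/sqrt(4*u^2 + 4*v^2 + 1), N = 0, assemble
  H = (EN − 2FM + GL) / (2(EG − F²)) = -8*u*v/(4*u^2 + 4*v^2 + 1)^(3/2).
At (u, v) = (3, -1): H = 24*sqrt(41)/1681.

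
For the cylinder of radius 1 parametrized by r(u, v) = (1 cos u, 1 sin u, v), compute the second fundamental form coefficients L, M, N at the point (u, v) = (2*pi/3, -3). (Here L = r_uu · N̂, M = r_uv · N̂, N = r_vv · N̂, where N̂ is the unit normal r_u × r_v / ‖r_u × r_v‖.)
L = -1;  M = 0;  N = 0

Compute the unit normal N̂(u, v) = (cos(u), sin(u), 0), and the second partials r_uu, r_uv, r_vv. Take dot products:
  L(u, v) = r_uu · N̂ = -1,
  M(u, v) = r_uv · N̂ = 0,
  N(u, v) = r_vv · N̂ = 0.
Evaluating at (u, v) = (2*pi/3, -3):
  L = -1, M = 0, N = 0.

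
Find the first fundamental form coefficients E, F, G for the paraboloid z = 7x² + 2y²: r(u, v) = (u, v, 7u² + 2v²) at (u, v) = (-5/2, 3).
E = 1226;  F = -420;  G = 145

Partials: r_u = (1, 0, 14*u), r_v = (0, 1, 4*v). As functions of (u, v):
  E = r_u · r_u = 196*u^2 + 1,
  F = r_u · r_v = 56*u*v,
  G = r_v · r_v = 16*v^2 + 1.
Evaluating at (u, v) = (-5/2, 3): E = 1226, F = -420, G = 145.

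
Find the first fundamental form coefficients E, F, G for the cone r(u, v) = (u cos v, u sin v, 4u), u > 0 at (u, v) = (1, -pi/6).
E = 17;  F = 0;  G = 1

Partials: r_u = (cos(v), sin(v), 4), r_v = (-u*sin(v), u*cos(v), 0). As functions of (u, v):
  E = r_u · r_u = 17,
  F = r_u · r_v = 0,
  G = r_v · r_v = u^2.
Evaluating at (u, v) = (1, -pi/6): E = 17, F = 0, G = 1.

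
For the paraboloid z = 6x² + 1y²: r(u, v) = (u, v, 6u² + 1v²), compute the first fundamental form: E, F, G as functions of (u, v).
E = 144*u^2 + 1;  F = 24*u*v;  G = 4*v^2 + 1

Compute partials: r_u = (1, 0, 12*u), r_v = (0, 1, 2*v). Then
  E = r_u · r_u = 144*u^2 + 1,
  F = r_u · r_v = 24*u*v,
  G = r_v · r_v = 4*v^2 + 1.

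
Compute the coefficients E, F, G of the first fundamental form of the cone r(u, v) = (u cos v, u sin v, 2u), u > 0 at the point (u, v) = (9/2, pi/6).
E = 5;  F = 0;  G = 81/4

Partials: r_u = (cos(v), sin(v), 2), r_v = (-u*sin(v), u*cos(v), 0). As functions of (u, v):
  E = r_u · r_u = 5,
  F = r_u · r_v = 0,
  G = r_v · r_v = u^2.
Evaluating at (u, v) = (9/2, pi/6): E = 5, F = 0, G = 81/4.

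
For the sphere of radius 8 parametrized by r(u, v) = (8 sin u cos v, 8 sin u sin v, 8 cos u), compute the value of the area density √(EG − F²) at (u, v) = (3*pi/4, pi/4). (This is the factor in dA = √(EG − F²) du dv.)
√(EG − F²)|_{(3*pi/4, pi/4)} = 32*sqrt(2)

E = 64, F = 0, G = 64*sin(u)^2, so EG − F² = 4096*sin(u)^2. Taking the positive square root: √(EG − F²) = 64*Abs(sin(u)). At (u, v) = (3*pi/4, pi/4): 32*sqrt(2).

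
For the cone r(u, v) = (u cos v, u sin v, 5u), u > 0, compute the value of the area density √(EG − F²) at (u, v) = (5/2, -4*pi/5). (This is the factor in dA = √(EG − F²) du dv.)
√(EG − F²)|_{(5/2, -4*pi/5)} = 5*sqrt(26)/2

E = 26, F = 0, G = u^2, so EG − F² = 26*u^2. Taking the positive square root: √(EG − F²) = sqrt(26)*Abs(u). At (u, v) = (5/2, -4*pi/5): 5*sqrt(26)/2.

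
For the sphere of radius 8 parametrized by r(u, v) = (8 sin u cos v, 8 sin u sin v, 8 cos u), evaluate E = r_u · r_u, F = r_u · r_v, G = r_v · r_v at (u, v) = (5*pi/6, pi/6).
E = 64;  F = 0;  G = 16

Partials: r_u = (8*cos(u)*cos(v), 8*sin(v)*cos(u), -8*sin(u)), r_v = (-8*sin(u)*sin(v), 8*sin(u)*cos(v), 0). As functions of (u, v):
  E = r_u · r_u = 64,
  F = r_u · r_v = 0,
  G = r_v · r_v = 64*sin(u)^2.
Evaluating at (u, v) = (5*pi/6, pi/6): E = 64, F = 0, G = 16.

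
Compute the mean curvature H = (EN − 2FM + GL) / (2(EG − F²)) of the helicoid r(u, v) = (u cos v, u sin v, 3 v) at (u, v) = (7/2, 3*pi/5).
H = 0

With E = 1, F = 0, G = u^2 + 9, L = 0, M = -3/sqrt(u^2 + 9), N = 0, assemble
  H = (EN − 2FM + GL) / (2(EG − F²)) = 0.
At (u, v) = (7/2, 3*pi/5): H = 0.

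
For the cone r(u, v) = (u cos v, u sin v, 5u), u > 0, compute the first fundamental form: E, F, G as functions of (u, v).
E = 26;  F = 0;  G = u^2

Compute partials: r_u = (cos(v), sin(v), 5), r_v = (-u*sin(v), u*cos(v), 0). Then
  E = r_u · r_u = 26,
  F = r_u · r_v = 0,
  G = r_v · r_v = u^2.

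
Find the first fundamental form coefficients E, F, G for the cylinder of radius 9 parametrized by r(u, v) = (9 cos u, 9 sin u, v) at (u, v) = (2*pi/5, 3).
E = 81;  F = 0;  G = 1

Partials: r_u = (-9*sin(u), 9*cos(u), 0), r_v = (0, 0, 1). As functions of (u, v):
  E = r_u · r_u = 81,
  F = r_u · r_v = 0,
  G = r_v · r_v = 1.
Evaluating at (u, v) = (2*pi/5, 3): E = 81, F = 0, G = 1.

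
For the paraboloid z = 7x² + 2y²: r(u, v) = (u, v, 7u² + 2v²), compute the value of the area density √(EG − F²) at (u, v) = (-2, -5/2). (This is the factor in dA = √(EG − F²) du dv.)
√(EG − F²)|_{(-2, -5/2)} = sqrt(885)

E = 196*u^2 + 1, F = 56*u*v, G = 16*v^2 + 1, so EG − F² = 196*u^2 + 16*v^2 + 1. Taking the positive square root: √(EG − F²) = sqrt(196*u^2 + 16*v^2 + 1). At (u, v) = (-2, -5/2): sqrt(885).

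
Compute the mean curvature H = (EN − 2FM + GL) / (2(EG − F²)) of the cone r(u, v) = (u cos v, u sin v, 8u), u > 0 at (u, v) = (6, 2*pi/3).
H = 2*sqrt(65)/195

With E = 65, F = 0, G = u^2, L = 0, M = 0, N = 8*sqrt(65)*u^2/(65*Abs(u)), assemble
  H = (EN − 2FM + GL) / (2(EG − F²)) = 4*sqrt(65)/(65*Abs(u)).
At (u, v) = (6, 2*pi/3): H = 2*sqrt(65)/195.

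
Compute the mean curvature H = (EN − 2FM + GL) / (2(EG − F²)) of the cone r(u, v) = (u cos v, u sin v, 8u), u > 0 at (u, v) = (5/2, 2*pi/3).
H = 8*sqrt(65)/325

With E = 65, F = 0, G = u^2, L = 0, M = 0, N = 8*sqrt(65)*u^2/(65*Abs(u)), assemble
  H = (EN − 2FM + GL) / (2(EG − F²)) = 4*sqrt(65)/(65*Abs(u)).
At (u, v) = (5/2, 2*pi/3): H = 8*sqrt(65)/325.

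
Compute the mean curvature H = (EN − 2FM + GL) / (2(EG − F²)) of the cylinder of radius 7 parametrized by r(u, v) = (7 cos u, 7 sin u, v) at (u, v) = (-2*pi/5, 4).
H = -1/14

With E = 49, F = 0, G = 1, L = -7, M = 0, N = 0, assemble
  H = (EN − 2FM + GL) / (2(EG − F²)) = -1/14.
At (u, v) = (-2*pi/5, 4): H = -1/14.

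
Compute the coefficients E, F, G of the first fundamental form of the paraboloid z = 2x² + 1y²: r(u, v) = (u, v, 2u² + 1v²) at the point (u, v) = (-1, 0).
E = 17;  F = 0;  G = 1

Partials: r_u = (1, 0, 4*u), r_v = (0, 1, 2*v). As functions of (u, v):
  E = r_u · r_u = 16*u^2 + 1,
  F = r_u · r_v = 8*u*v,
  G = r_v · r_v = 4*v^2 + 1.
Evaluating at (u, v) = (-1, 0): E = 17, F = 0, G = 1.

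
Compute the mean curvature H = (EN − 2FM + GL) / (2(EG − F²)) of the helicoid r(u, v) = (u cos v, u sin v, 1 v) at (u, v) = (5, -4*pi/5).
H = 0

With E = 1, F = 0, G = u^2 + 1, L = 0, M = -1/sqrt(u^2 + 1), N = 0, assemble
  H = (EN − 2FM + GL) / (2(EG − F²)) = 0.
At (u, v) = (5, -4*pi/5): H = 0.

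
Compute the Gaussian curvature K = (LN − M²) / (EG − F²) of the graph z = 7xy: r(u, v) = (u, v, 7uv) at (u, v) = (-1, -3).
K = -49/241081

Coefficients of the first fundamental form: E = 49*v^2 + 1, F = 49*u*v, G = 49*u^2 + 1.
Coefficients of the second fundamental form: L = 0, M = 7/sqrt(49*u^2 + 49*v^2 + 1), N = 0.
Assemble K = (LN − M²)/(EG − F²) = -49/(2401*u^4 + 4802*u^2*v^2 + 98*u^2 + 2401*v^4 + 98*v^2 + 1). At (u, v) = (-1, -3): K = -49/241081.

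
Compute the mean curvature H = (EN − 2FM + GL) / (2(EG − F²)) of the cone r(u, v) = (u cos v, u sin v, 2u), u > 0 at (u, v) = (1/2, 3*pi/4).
H = 2*sqrt(5)/5

With E = 5, F = 0, G = u^2, L = 0, M = 0, N = 2*sqrt(5)*u^2/(5*Abs(u)), assemble
  H = (EN − 2FM + GL) / (2(EG − F²)) = sqrt(5)/(5*Abs(u)).
At (u, v) = (1/2, 3*pi/4): H = 2*sqrt(5)/5.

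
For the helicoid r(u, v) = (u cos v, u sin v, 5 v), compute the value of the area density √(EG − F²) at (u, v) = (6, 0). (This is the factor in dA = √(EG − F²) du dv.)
√(EG − F²)|_{(6, 0)} = sqrt(61)

E = 1, F = 0, G = u^2 + 25, so EG − F² = u^2 + 25. Taking the positive square root: √(EG − F²) = sqrt(u^2 + 25). At (u, v) = (6, 0): sqrt(61).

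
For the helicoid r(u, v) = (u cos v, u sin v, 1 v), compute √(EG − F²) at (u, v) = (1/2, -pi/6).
√(EG − F²)|_{(1/2, -pi/6)} = sqrt(5)/2

E = 1, F = 0, G = u^2 + 1; EG − F² = u^2 + 1; √(EG − F²) = sqrt(u^2 + 1). At the given point: sqrt(5)/2.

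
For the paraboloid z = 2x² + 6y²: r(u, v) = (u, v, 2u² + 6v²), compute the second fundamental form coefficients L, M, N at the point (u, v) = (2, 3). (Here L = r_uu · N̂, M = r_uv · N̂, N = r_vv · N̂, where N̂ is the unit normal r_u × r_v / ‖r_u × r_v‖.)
L = 4*sqrt(1361)/1361;  M = 0;  N = 12*sqrt(1361)/1361

Compute the unit normal N̂(u, v) = (-4*u/sqrt(16*u^2 + 144*v^2 + 1), -12*v/sqrt(16*u^2 + 144*v^2 + 1), 1/sqrt(16*u^2 + 144*v^2 + 1)), and the second partials r_uu, r_uv, r_vv. Take dot products:
  L(u, v) = r_uu · N̂ = 4/sqrt(16*u^2 + 144*v^2 + 1),
  M(u, v) = r_uv · N̂ = 0,
  N(u, v) = r_vv · N̂ = 12/sqrt(16*u^2 + 144*v^2 + 1).
Evaluating at (u, v) = (2, 3):
  L = 4*sqrt(1361)/1361, M = 0, N = 12*sqrt(1361)/1361.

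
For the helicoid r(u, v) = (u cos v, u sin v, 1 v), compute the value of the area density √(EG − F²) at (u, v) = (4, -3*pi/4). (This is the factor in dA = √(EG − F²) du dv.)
√(EG − F²)|_{(4, -3*pi/4)} = sqrt(17)

E = 1, F = 0, G = u^2 + 1, so EG − F² = u^2 + 1. Taking the positive square root: √(EG − F²) = sqrt(u^2 + 1). At (u, v) = (4, -3*pi/4): sqrt(17).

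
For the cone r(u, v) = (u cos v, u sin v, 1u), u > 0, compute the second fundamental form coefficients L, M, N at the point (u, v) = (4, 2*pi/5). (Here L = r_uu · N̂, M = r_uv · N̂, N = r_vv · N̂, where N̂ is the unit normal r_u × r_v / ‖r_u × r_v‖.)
L = 0;  M = 0;  N = 2*sqrt(2)

Compute the unit normal N̂(u, v) = (-sqrt(2)*u*cos(v)/(2*Abs(u)), -sqrt(2)*u*sin(v)/(2*Abs(u)), sqrt(2)*u/(2*Abs(u))), and the second partials r_uu, r_uv, r_vv. Take dot products:
  L(u, v) = r_uu · N̂ = 0,
  M(u, v) = r_uv · N̂ = 0,
  N(u, v) = r_vv · N̂ = sqrt(2)*u^2/(2*Abs(u)).
Evaluating at (u, v) = (4, 2*pi/5):
  L = 0, M = 0, N = 2*sqrt(2).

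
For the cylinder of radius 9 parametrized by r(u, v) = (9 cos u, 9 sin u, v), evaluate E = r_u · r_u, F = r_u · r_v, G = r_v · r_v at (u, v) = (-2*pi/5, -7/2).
E = 81;  F = 0;  G = 1

Partials: r_u = (-9*sin(u), 9*cos(u), 0), r_v = (0, 0, 1). As functions of (u, v):
  E = r_u · r_u = 81,
  F = r_u · r_v = 0,
  G = r_v · r_v = 1.
Evaluating at (u, v) = (-2*pi/5, -7/2): E = 81, F = 0, G = 1.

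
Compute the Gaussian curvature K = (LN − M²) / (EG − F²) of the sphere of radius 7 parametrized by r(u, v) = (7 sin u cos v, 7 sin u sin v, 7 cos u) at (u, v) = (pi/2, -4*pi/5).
K = 1/49

Coefficients of the first fundamental form: E = 49, F = 0, G = 49*sin(u)^2.
Coefficients of the second fundamental form: L = -7*sin(u)/Abs(sin(u)), M = 0, N = -7*sin(u)^3/Abs(sin(u)).
Assemble K = (LN − M²)/(EG − F²) = 1/49. At (u, v) = (pi/2, -4*pi/5): K = 1/49.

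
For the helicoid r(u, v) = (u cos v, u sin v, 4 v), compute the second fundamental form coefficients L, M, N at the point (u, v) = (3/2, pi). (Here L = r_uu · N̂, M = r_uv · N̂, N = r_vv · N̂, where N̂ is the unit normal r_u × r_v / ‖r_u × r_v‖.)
L = 0;  M = -8*sqrt(73)/73;  N = 0

Compute the unit normal N̂(u, v) = (4*sin(v)/sqrt(u^2 + 16), -4*cos(v)/sqrt(u^2 + 16), u/sqrt(u^2 + 16)), and the second partials r_uu, r_uv, r_vv. Take dot products:
  L(u, v) = r_uu · N̂ = 0,
  M(u, v) = r_uv · N̂ = -4/sqrt(u^2 + 16),
  N(u, v) = r_vv · N̂ = 0.
Evaluating at (u, v) = (3/2, pi):
  L = 0, M = -8*sqrt(73)/73, N = 0.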